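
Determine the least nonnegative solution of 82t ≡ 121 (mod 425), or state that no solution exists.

328

gcd(425, 82) = 1.
1 divides 121, so solutions exist.
By Bézout, 82*(-57) + 425*(11) = 1.
So 82*(-57) ≡ 1 (mod 425); multiply by 121: t ≡ -6897 (mod 425).
Smallest nonnegative: t = -6897 mod 425 = 328.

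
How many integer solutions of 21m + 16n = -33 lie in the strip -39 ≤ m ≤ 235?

17

gcd(21, 16):
  21 = 1×16 + 5
  16 = 3×5 + 1
  5 = 5×1
so gcd(21, 16) = 1.
Back-substitute for Bézout coefficients:
  1 = 16 - 3×5
  ... = 21×(-3) + 16×(4)
Scale by -33: particular solution (99, -132); reduce m mod 16: (3, -6).
General solution: m = 3 + 16t, n = -6 - 21t for integer t.
-39 ≤ 3 + 16t ≤ 235 gives t ∈ [-2, 14], which is 17 values.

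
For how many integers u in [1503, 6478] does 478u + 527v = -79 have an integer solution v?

gcd(527, 478):
  527 = 1×478 + 49
  478 = 9×49 + 37
  49 = 1×37 + 12
  37 = 3×12 + 1
  12 = 12×1
so gcd(527, 478) = 1.
Back-substitute for Bézout coefficients:
  1 = 37 - 3×12
  ... = 478×(43) + 527×(-39)
Scale by -79: particular solution (-3397, 3081); reduce u mod 527: (292, -265).
General solution: u = 292 + 527t, v = -265 - 478t for integer t.
1503 ≤ 292 + 527t ≤ 6478 gives t ∈ [3, 11], which is 9 values.

9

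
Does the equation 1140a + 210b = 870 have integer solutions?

yes

gcd(1140, 210) = 30  (1140 = 5*210 + 90, 210 = 2*90 + 30, 90 = 3*30).
30 divides 870, so integer solutions exist.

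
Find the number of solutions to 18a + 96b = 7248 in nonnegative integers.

gcd(96, 18) = 6  (96 = 5*18 + 6, 18 = 3*6).
Back-substituting, 18*(-5) + 96*(1) = 6.
Scale by 1208: one solution is (-6040, 1208). Reduce a mod 16: (8, 74).
General: a = 8 + 16t, b = 74 - 3t.
a ≥ 0 ⇒ t ≥ 0; b ≥ 0 ⇒ t ≤ 24. So t ∈ [0, 24]: 25 solutions.

25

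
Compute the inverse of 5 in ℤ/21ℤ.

17

gcd(21, 5) = 1.
By Bézout, 5×(-4) + 21×(1) = 1.
So 5×-4 ≡ 1 (mod 21), and -4 mod 21 = 17.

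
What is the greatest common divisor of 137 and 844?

gcd(844, 137):
  844 = 6*137 + 22
  137 = 6*22 + 5
  22 = 4*5 + 2
  5 = 2*2 + 1
  2 = 2*1
so gcd(844, 137) = 1.

1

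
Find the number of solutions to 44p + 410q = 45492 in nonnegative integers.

gcd(410, 44):
  410 = 9×44 + 14
  44 = 3×14 + 2
  14 = 7×2
so gcd(410, 44) = 2.
Back-substitute for Bézout coefficients:
  2 = 44 - 3×14
  ... = 44×(28) + 410×(-3)
Scale by 22746: one solution is (636888, -68238). Reduce p mod 205: (158, 94).
General: p = 158 + 205t, q = 94 - 22t.
p ≥ 0 ⇒ t ≥ 0; q ≥ 0 ⇒ t ≤ 4. So t ∈ [0, 4]: 5 solutions.

5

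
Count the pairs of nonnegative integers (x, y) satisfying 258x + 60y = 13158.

6

gcd(258, 60) = 6.
By Bézout, 258×(-3) + 60×(13) = 6.
One solution: (1, 215).
General: x = 1 + 10t, y = 215 - 43t.
x ≥ 0 ⇒ t ≥ 0; y ≥ 0 ⇒ t ≤ 5. So t ∈ [0, 5]: 6 solutions.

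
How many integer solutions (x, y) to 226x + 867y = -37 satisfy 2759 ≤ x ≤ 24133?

gcd(867, 226) = 1.
By Bézout, 226·(211) + 867·(-55) = 1.
Particular solution: (863, -225).
General solution: x = 863 + 867t, y = -225 - 226t for integer t.
2759 ≤ 863 + 867t ≤ 24133 gives t ∈ [3, 26], which is 24 values.

24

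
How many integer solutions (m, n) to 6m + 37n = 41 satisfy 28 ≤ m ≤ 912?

24

gcd(37, 6):
  37 = 6*6 + 1
  6 = 6*1
so gcd(37, 6) = 1.
Back-substitute for Bézout coefficients:
  1 = 37 - 6*6
  ... = 6*(-6) + 37*(1)
Scale by 41: particular solution (-246, 41); reduce m mod 37: (13, -1).
General solution: m = 13 + 37t, n = -1 - 6t for integer t.
28 ≤ 13 + 37t ≤ 912 gives t ∈ [1, 24], which is 24 values.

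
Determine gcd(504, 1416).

gcd(1416, 504):
  1416 = 2*504 + 408
  504 = 1*408 + 96
  408 = 4*96 + 24
  96 = 4*24
so gcd(1416, 504) = 24.

24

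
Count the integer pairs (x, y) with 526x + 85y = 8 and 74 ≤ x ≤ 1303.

14

gcd(526, 85):
  526 = 6*85 + 16
  85 = 5*16 + 5
  16 = 3*5 + 1
  5 = 5*1
so gcd(526, 85) = 1.
Back-substitute for Bézout coefficients:
  1 = 16 - 3*5
  ... = 526*(16) + 85*(-99)
Scale by 8: particular solution (128, -792); reduce x mod 85: (43, -266).
General solution: x = 43 + 85t, y = -266 - 526t for integer t.
74 ≤ 43 + 85t ≤ 1303 gives t ∈ [1, 14], which is 14 values.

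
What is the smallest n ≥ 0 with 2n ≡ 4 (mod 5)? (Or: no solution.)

2

gcd(5, 2) = 1.
1 divides 4, so solutions exist.
By Bézout, 2*(-2) + 5*(1) = 1.
So 2*(-2) ≡ 1 (mod 5); multiply by 4: n ≡ -8 (mod 5).
Smallest nonnegative: n = -8 mod 5 = 2.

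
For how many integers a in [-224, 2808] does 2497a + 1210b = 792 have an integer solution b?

28

gcd(2497, 1210) = 11.
By Bézout, 2497×(-47) + 1210×(97) = 11.
Particular solution: (26, -53).
General solution: a = 26 + 110t, b = -53 - 227t for integer t.
-224 ≤ 26 + 110t ≤ 2808 gives t ∈ [-2, 25], which is 28 values.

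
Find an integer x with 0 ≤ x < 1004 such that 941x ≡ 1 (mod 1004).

749

gcd(1004, 941) = 1  (1004 = 1*941 + 63, 941 = 14*63 + 59, 63 = 1*59 + 4, 59 = 14*4 + 3, 4 = 1*3 + 1, 3 = 3*1).
Back-substituting, 941*(-255) + 1004*(239) = 1.
So 941*-255 ≡ 1 (mod 1004), and -255 mod 1004 = 749.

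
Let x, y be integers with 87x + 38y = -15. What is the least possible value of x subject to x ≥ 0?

9

gcd(87, 38) = 1.
1 divides -15, so solutions exist.
By Bézout, 87·(7) + 38·(-16) = 1.
Scale by -15/1 = -15: (x₀, y₀) = (-105, 240).
General solution: x = -105 + 38t, y = 240 - 87t for integer t.
x ≥ 0: smallest is -105 mod 38 = 9 (at t = 3), with y = -21.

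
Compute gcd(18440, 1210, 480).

gcd(18440, 1210):
  18440 = 15·1210 + 290
  1210 = 4·290 + 50
  290 = 5·50 + 40
  50 = 1·40 + 10
  40 = 4·10
so gcd(18440, 1210) = 10.
gcd(10, 480) = 10.

10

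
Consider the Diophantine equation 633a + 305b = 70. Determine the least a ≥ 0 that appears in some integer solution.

gcd(633, 305) = 1.
1 divides 70, so solutions exist.
By Bézout, 633·(-53) + 305·(110) = 1.
Scale by 70/1 = 70: (a₀, b₀) = (-3710, 7700).
General solution: a = -3710 + 305t, b = 7700 - 633t for integer t.
a ≥ 0: smallest is -3710 mod 305 = 255 (at t = 13), with b = -529.

255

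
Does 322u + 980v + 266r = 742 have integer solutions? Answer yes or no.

gcd(980, 322) = 14.
gcd(14, 266) = 14.
14 divides 742, so integer solutions exist.

yes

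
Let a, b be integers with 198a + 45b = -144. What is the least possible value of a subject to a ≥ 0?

2

gcd(198, 45) = 9.
9 divides -144, so solutions exist.
By Bézout, 198×(-2) + 45×(9) = 9.
Scale by -144/9 = -16: (a₀, b₀) = (32, -144).
General solution: a = 32 + 5t, b = -144 - 22t for integer t.
a ≥ 0: smallest is 32 mod 5 = 2 (at t = -6), with b = -12.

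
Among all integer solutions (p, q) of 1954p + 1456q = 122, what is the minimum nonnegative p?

gcd(1954, 1456):
  1954 = 1×1456 + 498
  1456 = 2×498 + 460
  498 = 1×460 + 38
  460 = 12×38 + 4
  38 = 9×4 + 2
  4 = 2×2
so gcd(1954, 1456) = 2.
2 divides 122, so solutions exist.
Back-substitute for Bézout coefficients:
  2 = 38 - 9×4
  ... = 1954×(345) + 1456×(-463)
Scale by 122/2 = 61: (p₀, q₀) = (21045, -28243).
General solution: p = 21045 + 728t, q = -28243 - 977t for integer t.
p ≥ 0: smallest is 21045 mod 728 = 661 (at t = -28), with q = -887.

661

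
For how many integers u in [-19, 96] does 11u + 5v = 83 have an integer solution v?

gcd(11, 5) = 1.
By Bézout, 11×(1) + 5×(-2) = 1.
Particular solution: (3, 10).
General solution: u = 3 + 5t, v = 10 - 11t for integer t.
-19 ≤ 3 + 5t ≤ 96 gives t ∈ [-4, 18], which is 23 values.

23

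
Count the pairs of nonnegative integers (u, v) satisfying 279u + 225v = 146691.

21

gcd(279, 225) = 9  (279 = 1×225 + 54, 225 = 4×54 + 9, 54 = 6×9).
Back-substituting, 279×(-4) + 225×(5) = 9.
Scale by 16299: one solution is (-65196, 81495). Reduce u mod 25: (4, 647).
General: u = 4 + 25t, v = 647 - 31t.
u ≥ 0 ⇒ t ≥ 0; v ≥ 0 ⇒ t ≤ 20. So t ∈ [0, 20]: 21 solutions.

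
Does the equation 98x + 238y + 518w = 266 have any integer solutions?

yes

gcd(238, 98):
  238 = 2·98 + 42
  98 = 2·42 + 14
  42 = 3·14
so gcd(238, 98) = 14.
gcd(14, 518) = 14.
14 divides 266, so integer solutions exist.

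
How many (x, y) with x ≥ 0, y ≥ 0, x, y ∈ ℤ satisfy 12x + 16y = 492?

11

gcd(16, 12) = 4  (16 = 1·12 + 4, 12 = 3·4).
Back-substituting, 12·(-1) + 16·(1) = 4.
Scale by 123: one solution is (-123, 123). Reduce x mod 4: (1, 30).
General: x = 1 + 4t, y = 30 - 3t.
x ≥ 0 ⇒ t ≥ 0; y ≥ 0 ⇒ t ≤ 10. So t ∈ [0, 10]: 11 solutions.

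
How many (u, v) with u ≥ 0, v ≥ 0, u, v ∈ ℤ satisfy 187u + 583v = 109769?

12

gcd(583, 187):
  583 = 3×187 + 22
  187 = 8×22 + 11
  22 = 2×11
so gcd(583, 187) = 11.
Back-substitute for Bézout coefficients:
  11 = 187 - 8×22
  ... = 187×(25) + 583×(-8)
Scale by 9979: one solution is (249475, -79832). Reduce u mod 53: (4, 187).
General: u = 4 + 53t, v = 187 - 17t.
u ≥ 0 ⇒ t ≥ 0; v ≥ 0 ⇒ t ≤ 11. So t ∈ [0, 11]: 12 solutions.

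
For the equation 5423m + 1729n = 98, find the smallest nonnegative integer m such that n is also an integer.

gcd(5423, 1729) = 1.
1 divides 98, so solutions exist.
By Bézout, 5423·(696) + 1729·(-2183) = 1.
Scale by 98/1 = 98: (m₀, n₀) = (68208, -213934).
General solution: m = 68208 + 1729t, n = -213934 - 5423t for integer t.
m ≥ 0: smallest is 68208 mod 1729 = 777 (at t = -39), with n = -2437.

777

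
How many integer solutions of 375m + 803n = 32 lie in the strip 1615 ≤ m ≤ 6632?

gcd(803, 375) = 1.
By Bézout, 375×(-197) + 803×(92) = 1.
Particular solution: (120, -56).
General solution: m = 120 + 803t, n = -56 - 375t for integer t.
1615 ≤ 120 + 803t ≤ 6632 gives t ∈ [2, 8], which is 7 values.

7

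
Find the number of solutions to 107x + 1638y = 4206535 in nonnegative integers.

24

gcd(1638, 107) = 1  (1638 = 15×107 + 33, 107 = 3×33 + 8, 33 = 4×8 + 1, 8 = 8×1).
Back-substituting, 107×(-199) + 1638×(13) = 1.
Scale by 4206535: one solution is (-837100465, 54684955). Reduce x mod 1638: (1073, 2498).
General: x = 1073 + 1638t, y = 2498 - 107t.
x ≥ 0 ⇒ t ≥ 0; y ≥ 0 ⇒ t ≤ 23. So t ∈ [0, 23]: 24 solutions.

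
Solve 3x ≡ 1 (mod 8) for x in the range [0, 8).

3

gcd(8, 3) = 1.
By Bézout, 3×(3) + 8×(-1) = 1.
So 3×3 ≡ 1 (mod 8), and 3 mod 8 = 3.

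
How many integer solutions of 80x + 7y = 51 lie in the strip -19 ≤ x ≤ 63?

12

gcd(80, 7):
  80 = 11*7 + 3
  7 = 2*3 + 1
  3 = 3*1
so gcd(80, 7) = 1.
Back-substitute for Bézout coefficients:
  1 = 7 - 2*3
  ... = 80*(-2) + 7*(23)
Scale by 51: particular solution (-102, 1173); reduce x mod 7: (3, -27).
General solution: x = 3 + 7t, y = -27 - 80t for integer t.
-19 ≤ 3 + 7t ≤ 63 gives t ∈ [-3, 8], which is 12 values.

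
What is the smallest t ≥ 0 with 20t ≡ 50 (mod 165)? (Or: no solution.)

gcd(165, 20) = 5.
5 divides 50, so solutions exist.
By Bézout, 20*(-8) + 165*(1) = 5.
So 20*(-8) ≡ 5 (mod 165); multiply by 10: t ≡ -80 (mod 33).
Smallest nonnegative: t = -80 mod 33 = 19.

19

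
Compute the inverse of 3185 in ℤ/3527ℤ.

gcd(3527, 3185) = 1  (3527 = 1·3185 + 342, 3185 = 9·342 + 107, 342 = 3·107 + 21, 107 = 5·21 + 2, 21 = 10·2 + 1, 2 = 2·1).
Back-substituting, 3185·(-1681) + 3527·(1518) = 1.
So 3185·-1681 ≡ 1 (mod 3527), and -1681 mod 3527 = 1846.

1846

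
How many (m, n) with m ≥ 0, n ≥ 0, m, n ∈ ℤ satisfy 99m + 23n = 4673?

gcd(99, 23) = 1.
By Bézout, 99·(10) + 23·(-43) = 1.
One solution: (17, 130).
General: m = 17 + 23t, n = 130 - 99t.
m ≥ 0 ⇒ t ≥ 0; n ≥ 0 ⇒ t ≤ 1. So t ∈ [0, 1]: 2 solutions.

2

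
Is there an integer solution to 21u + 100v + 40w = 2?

yes

gcd(100, 21):
  100 = 4*21 + 16
  21 = 1*16 + 5
  16 = 3*5 + 1
  5 = 5*1
so gcd(100, 21) = 1.
gcd(1, 40) = 1.
1 divides 2, so integer solutions exist.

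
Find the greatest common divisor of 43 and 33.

gcd(43, 33):
  43 = 1·33 + 10
  33 = 3·10 + 3
  10 = 3·3 + 1
  3 = 3·1
so gcd(43, 33) = 1.

1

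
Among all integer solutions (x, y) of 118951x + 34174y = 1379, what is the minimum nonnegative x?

2361

gcd(118951, 34174) = 7  (118951 = 3·34174 + 16429, 34174 = 2·16429 + 1316, 16429 = 12·1316 + 637, 1316 = 2·637 + 42, 637 = 15·42 + 7, 42 = 6·7).
7 divides 1379, so solutions exist.
Back-substituting, 118951·(805) + 34174·(-2802) = 7.
Scale by 1379/7 = 197: (x₀, y₀) = (158585, -551994).
General solution: x = 158585 + 4882t, y = -551994 - 16993t for integer t.
x ≥ 0: smallest is 158585 mod 4882 = 2361 (at t = -32), with y = -8218.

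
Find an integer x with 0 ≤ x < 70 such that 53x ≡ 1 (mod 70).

37

gcd(70, 53) = 1.
By Bézout, 53·(-33) + 70·(25) = 1.
So 53·-33 ≡ 1 (mod 70), and -33 mod 70 = 37.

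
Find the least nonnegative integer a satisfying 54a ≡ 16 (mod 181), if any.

7

gcd(181, 54) = 1  (181 = 3×54 + 19, 54 = 2×19 + 16, 19 = 1×16 + 3, 16 = 5×3 + 1, 3 = 3×1).
1 divides 16, so solutions exist.
Back-substituting, 54×(57) + 181×(-17) = 1.
So 54×(57) ≡ 1 (mod 181); multiply by 16: a ≡ 912 (mod 181).
Smallest nonnegative: a = 912 mod 181 = 7.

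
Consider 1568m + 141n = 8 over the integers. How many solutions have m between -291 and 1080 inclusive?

9

gcd(1568, 141) = 1.
By Bézout, 1568×(-58) + 141×(645) = 1.
Particular solution: (100, -1112).
General solution: m = 100 + 141t, n = -1112 - 1568t for integer t.
-291 ≤ 100 + 141t ≤ 1080 gives t ∈ [-2, 6], which is 9 values.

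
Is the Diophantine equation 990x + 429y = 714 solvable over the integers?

gcd(990, 429) = 33.
33 does not divide 714 (remainder 21), so no integer solutions.

no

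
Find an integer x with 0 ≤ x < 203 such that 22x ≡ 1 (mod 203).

gcd(203, 22):
  203 = 9·22 + 5
  22 = 4·5 + 2
  5 = 2·2 + 1
  2 = 2·1
so gcd(203, 22) = 1.
Back-substitute for Bézout coefficients:
  1 = 5 - 2·2
  ... = 22·(-83) + 203·(9)
So 22·-83 ≡ 1 (mod 203), and -83 mod 203 = 120.

120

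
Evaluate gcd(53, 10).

1

gcd(53, 10):
  53 = 5*10 + 3
  10 = 3*3 + 1
  3 = 3*1
so gcd(53, 10) = 1.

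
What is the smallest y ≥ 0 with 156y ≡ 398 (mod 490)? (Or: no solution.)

gcd(490, 156) = 2  (490 = 3·156 + 22, 156 = 7·22 + 2, 22 = 11·2).
2 divides 398, so solutions exist.
Back-substituting, 156·(22) + 490·(-7) = 2.
So 156·(22) ≡ 2 (mod 490); multiply by 199: y ≡ 4378 (mod 245).
Smallest nonnegative: y = 4378 mod 245 = 213.

213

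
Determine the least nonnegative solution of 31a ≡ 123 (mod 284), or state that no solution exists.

gcd(284, 31) = 1  (284 = 9*31 + 5, 31 = 6*5 + 1, 5 = 5*1).
1 divides 123, so solutions exist.
Back-substituting, 31*(55) + 284*(-6) = 1.
So 31*(55) ≡ 1 (mod 284); multiply by 123: a ≡ 6765 (mod 284).
Smallest nonnegative: a = 6765 mod 284 = 233.

233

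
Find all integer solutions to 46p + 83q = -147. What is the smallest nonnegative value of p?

gcd(83, 46):
  83 = 1·46 + 37
  46 = 1·37 + 9
  37 = 4·9 + 1
  9 = 9·1
so gcd(83, 46) = 1.
1 divides -147, so solutions exist.
Back-substitute for Bézout coefficients:
  1 = 37 - 4·9
  ... = 46·(-9) + 83·(5)
Scale by -147/1 = -147: (p₀, q₀) = (1323, -735).
General solution: p = 1323 + 83t, q = -735 - 46t for integer t.
p ≥ 0: smallest is 1323 mod 83 = 78 (at t = -15), with q = -45.

78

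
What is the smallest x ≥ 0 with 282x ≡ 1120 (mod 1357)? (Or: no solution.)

1053

gcd(1357, 282) = 1.
1 divides 1120, so solutions exist.
By Bézout, 282·(-640) + 1357·(133) = 1.
So 282·(-640) ≡ 1 (mod 1357); multiply by 1120: x ≡ -716800 (mod 1357).
Smallest nonnegative: x = -716800 mod 1357 = 1053.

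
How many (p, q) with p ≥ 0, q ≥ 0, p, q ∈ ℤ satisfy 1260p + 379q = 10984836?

gcd(1260, 379) = 1.
By Bézout, 1260·(-114) + 379·(379) = 1.
One solution: (30, 28884).
General: p = 30 + 379t, q = 28884 - 1260t.
p ≥ 0 ⇒ t ≥ 0; q ≥ 0 ⇒ t ≤ 22. So t ∈ [0, 22]: 23 solutions.

23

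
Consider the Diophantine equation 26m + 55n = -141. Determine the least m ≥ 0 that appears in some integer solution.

gcd(55, 26):
  55 = 2×26 + 3
  26 = 8×3 + 2
  3 = 1×2 + 1
  2 = 2×1
so gcd(55, 26) = 1.
1 divides -141, so solutions exist.
Back-substitute for Bézout coefficients:
  1 = 3 - 1×2
  ... = 26×(-19) + 55×(9)
Scale by -141/1 = -141: (m₀, n₀) = (2679, -1269).
General solution: m = 2679 + 55t, n = -1269 - 26t for integer t.
m ≥ 0: smallest is 2679 mod 55 = 39 (at t = -48), with n = -21.

39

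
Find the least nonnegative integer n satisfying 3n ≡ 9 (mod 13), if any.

3

gcd(13, 3) = 1.
1 divides 9, so solutions exist.
By Bézout, 3×(-4) + 13×(1) = 1.
So 3×(-4) ≡ 1 (mod 13); multiply by 9: n ≡ -36 (mod 13).
Smallest nonnegative: n = -36 mod 13 = 3.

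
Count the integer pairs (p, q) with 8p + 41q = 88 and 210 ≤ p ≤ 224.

1

gcd(41, 8) = 1.
By Bézout, 8*(-5) + 41*(1) = 1.
Particular solution: (11, 0).
General solution: p = 11 + 41t, q = 0 - 8t for integer t.
210 ≤ 11 + 41t ≤ 224 gives t ∈ [5, 5], which is 1 value.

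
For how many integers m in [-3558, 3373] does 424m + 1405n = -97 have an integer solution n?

gcd(1405, 424) = 1.
By Bézout, 424*(169) + 1405*(-51) = 1.
Particular solution: (467, -141).
General solution: m = 467 + 1405t, n = -141 - 424t for integer t.
-3558 ≤ 467 + 1405t ≤ 3373 gives t ∈ [-2, 2], which is 5 values.

5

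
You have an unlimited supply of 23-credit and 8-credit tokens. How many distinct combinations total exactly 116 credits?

Need nonnegative integers with 23j + 8k = 116.
gcd(23, 8) = 1, and 23·(-1) + 8·(3) = 1.
So (j₀, k₀) = (-116, 348); general j = -116 + 8t, k = 348 - 23t.
j ≥ 0 ⇒ t ≥ 15; k ≥ 0 ⇒ t ≤ 15. That's 1 value of t.

1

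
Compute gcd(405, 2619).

27

gcd(2619, 405) = 27  (2619 = 6*405 + 189, 405 = 2*189 + 27, 189 = 7*27).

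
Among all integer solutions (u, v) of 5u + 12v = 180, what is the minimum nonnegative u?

gcd(12, 5) = 1  (12 = 2*5 + 2, 5 = 2*2 + 1, 2 = 2*1).
1 divides 180, so solutions exist.
Back-substituting, 5*(5) + 12*(-2) = 1.
Scale by 180/1 = 180: (u₀, v₀) = (900, -360).
General solution: u = 900 + 12t, v = -360 - 5t for integer t.
u ≥ 0: smallest is 900 mod 12 = 0 (at t = -75), with v = 15.

0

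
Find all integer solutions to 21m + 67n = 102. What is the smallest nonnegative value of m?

gcd(67, 21):
  67 = 3·21 + 4
  21 = 5·4 + 1
  4 = 4·1
so gcd(67, 21) = 1.
1 divides 102, so solutions exist.
Back-substitute for Bézout coefficients:
  1 = 21 - 5·4
  ... = 21·(16) + 67·(-5)
Scale by 102/1 = 102: (m₀, n₀) = (1632, -510).
General solution: m = 1632 + 67t, n = -510 - 21t for integer t.
m ≥ 0: smallest is 1632 mod 67 = 24 (at t = -24), with n = -6.

24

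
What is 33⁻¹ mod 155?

47

gcd(155, 33) = 1  (155 = 4·33 + 23, 33 = 1·23 + 10, 23 = 2·10 + 3, 10 = 3·3 + 1, 3 = 3·1).
Back-substituting, 33·(47) + 155·(-10) = 1.
So 33·47 ≡ 1 (mod 155), and 47 mod 155 = 47.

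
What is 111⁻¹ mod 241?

gcd(241, 111) = 1.
By Bézout, 111×(76) + 241×(-35) = 1.
So 111×76 ≡ 1 (mod 241), and 76 mod 241 = 76.

76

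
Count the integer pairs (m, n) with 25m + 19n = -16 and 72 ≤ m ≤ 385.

16

gcd(25, 19):
  25 = 1*19 + 6
  19 = 3*6 + 1
  6 = 6*1
so gcd(25, 19) = 1.
Back-substitute for Bézout coefficients:
  1 = 19 - 3*6
  ... = 25*(-3) + 19*(4)
Scale by -16: particular solution (48, -64); reduce m mod 19: (10, -14).
General solution: m = 10 + 19t, n = -14 - 25t for integer t.
72 ≤ 10 + 19t ≤ 385 gives t ∈ [4, 19], which is 16 values.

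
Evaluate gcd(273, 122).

1

gcd(273, 122):
  273 = 2·122 + 29
  122 = 4·29 + 6
  29 = 4·6 + 5
  6 = 1·5 + 1
  5 = 5·1
so gcd(273, 122) = 1.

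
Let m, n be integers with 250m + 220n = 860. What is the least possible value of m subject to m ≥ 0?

gcd(250, 220):
  250 = 1×220 + 30
  220 = 7×30 + 10
  30 = 3×10
so gcd(250, 220) = 10.
10 divides 860, so solutions exist.
Back-substitute for Bézout coefficients:
  10 = 220 - 7×30
  ... = 250×(-7) + 220×(8)
Scale by 860/10 = 86: (m₀, n₀) = (-602, 688).
General solution: m = -602 + 22t, n = 688 - 25t for integer t.
m ≥ 0: smallest is -602 mod 22 = 14 (at t = 28), with n = -12.

14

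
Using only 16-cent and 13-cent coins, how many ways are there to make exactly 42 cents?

1

Need nonnegative integers with 16j + 13k = 42.
gcd(16, 13) = 1, and 16·(-4) + 13·(5) = 1.
So (j₀, k₀) = (-168, 210); general j = -168 + 13t, k = 210 - 16t.
j ≥ 0 ⇒ t ≥ 13; k ≥ 0 ⇒ t ≤ 13. That's 1 value of t.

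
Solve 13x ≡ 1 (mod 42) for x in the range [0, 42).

13

gcd(42, 13) = 1  (42 = 3×13 + 3, 13 = 4×3 + 1, 3 = 3×1).
Back-substituting, 13×(13) + 42×(-4) = 1.
So 13×13 ≡ 1 (mod 42), and 13 mod 42 = 13.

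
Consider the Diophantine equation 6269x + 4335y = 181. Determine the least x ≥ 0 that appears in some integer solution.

2849

gcd(6269, 4335):
  6269 = 1×4335 + 1934
  4335 = 2×1934 + 467
  1934 = 4×467 + 66
  467 = 7×66 + 5
  66 = 13×5 + 1
  5 = 5×1
so gcd(6269, 4335) = 1.
1 divides 181, so solutions exist.
Back-substitute for Bézout coefficients:
  1 = 66 - 13×5
  ... = 6269×(854) + 4335×(-1235)
Scale by 181/1 = 181: (x₀, y₀) = (154574, -223535).
General solution: x = 154574 + 4335t, y = -223535 - 6269t for integer t.
x ≥ 0: smallest is 154574 mod 4335 = 2849 (at t = -35), with y = -4120.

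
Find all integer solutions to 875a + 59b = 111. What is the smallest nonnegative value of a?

gcd(875, 59) = 1  (875 = 14×59 + 49, 59 = 1×49 + 10, 49 = 4×10 + 9, 10 = 1×9 + 1, 9 = 9×1).
1 divides 111, so solutions exist.
Back-substituting, 875×(-6) + 59×(89) = 1.
Scale by 111/1 = 111: (a₀, b₀) = (-666, 9879).
General solution: a = -666 + 59t, b = 9879 - 875t for integer t.
a ≥ 0: smallest is -666 mod 59 = 42 (at t = 12), with b = -621.

42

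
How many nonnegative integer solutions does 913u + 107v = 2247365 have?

gcd(913, 107):
  913 = 8×107 + 57
  107 = 1×57 + 50
  57 = 1×50 + 7
  50 = 7×7 + 1
  7 = 7×1
so gcd(913, 107) = 1.
Back-substitute for Bézout coefficients:
  1 = 50 - 7×7
  ... = 913×(-15) + 107×(128)
Scale by 2247365: one solution is (-33710475, 287662720). Reduce u mod 107: (89, 20244).
General: u = 89 + 107t, v = 20244 - 913t.
u ≥ 0 ⇒ t ≥ 0; v ≥ 0 ⇒ t ≤ 22. So t ∈ [0, 22]: 23 solutions.

23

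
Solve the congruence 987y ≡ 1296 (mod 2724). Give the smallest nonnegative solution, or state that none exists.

752

gcd(2724, 987):
  2724 = 2·987 + 750
  987 = 1·750 + 237
  750 = 3·237 + 39
  237 = 6·39 + 3
  39 = 13·3
so gcd(2724, 987) = 3.
3 divides 1296, so solutions exist.
Back-substitute for Bézout coefficients:
  3 = 237 - 6·39
  ... = 987·(69) + 2724·(-25)
So 987·(69) ≡ 3 (mod 2724); multiply by 432: y ≡ 29808 (mod 908).
Smallest nonnegative: y = 29808 mod 908 = 752.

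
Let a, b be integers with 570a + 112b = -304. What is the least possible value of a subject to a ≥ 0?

gcd(570, 112) = 2.
2 divides -304, so solutions exist.
By Bézout, 570*(-11) + 112*(56) = 2.
Scale by -304/2 = -152: (a₀, b₀) = (1672, -8512).
General solution: a = 1672 + 56t, b = -8512 - 285t for integer t.
a ≥ 0: smallest is 1672 mod 56 = 48 (at t = -29), with b = -247.

48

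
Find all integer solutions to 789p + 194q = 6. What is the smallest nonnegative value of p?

90

gcd(789, 194):
  789 = 4×194 + 13
  194 = 14×13 + 12
  13 = 1×12 + 1
  12 = 12×1
so gcd(789, 194) = 1.
1 divides 6, so solutions exist.
Back-substitute for Bézout coefficients:
  1 = 13 - 1×12
  ... = 789×(15) + 194×(-61)
Scale by 6/1 = 6: (p₀, q₀) = (90, -366).
General solution: p = 90 + 194t, q = -366 - 789t for integer t.
p ≥ 0: smallest is 90 mod 194 = 90 (at t = 0), with q = -366.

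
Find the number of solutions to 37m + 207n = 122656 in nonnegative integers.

16

gcd(207, 37):
  207 = 5*37 + 22
  37 = 1*22 + 15
  22 = 1*15 + 7
  15 = 2*7 + 1
  7 = 7*1
so gcd(207, 37) = 1.
Back-substitute for Bézout coefficients:
  1 = 15 - 2*7
  ... = 37*(28) + 207*(-5)
Scale by 122656: one solution is (3434368, -613280). Reduce m mod 207: (31, 587).
General: m = 31 + 207t, n = 587 - 37t.
m ≥ 0 ⇒ t ≥ 0; n ≥ 0 ⇒ t ≤ 15. So t ∈ [0, 15]: 16 solutions.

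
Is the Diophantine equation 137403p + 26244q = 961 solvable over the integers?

no

gcd(137403, 26244):
  137403 = 5*26244 + 6183
  26244 = 4*6183 + 1512
  6183 = 4*1512 + 135
  1512 = 11*135 + 27
  135 = 5*27
so gcd(137403, 26244) = 27.
27 does not divide 961 (remainder 16), so no integer solutions.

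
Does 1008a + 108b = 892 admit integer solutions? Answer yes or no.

gcd(1008, 108) = 36.
36 does not divide 892 (remainder 28), so no integer solutions.

no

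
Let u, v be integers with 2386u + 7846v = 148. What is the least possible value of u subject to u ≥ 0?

3489

gcd(7846, 2386) = 2.
2 divides 148, so solutions exist.
By Bézout, 2386·(-536) + 7846·(163) = 2.
Scale by 148/2 = 74: (u₀, v₀) = (-39664, 12062).
General solution: u = -39664 + 3923t, v = 12062 - 1193t for integer t.
u ≥ 0: smallest is -39664 mod 3923 = 3489 (at t = 11), with v = -1061.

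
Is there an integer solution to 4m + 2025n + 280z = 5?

yes

gcd(2025, 4) = 1  (2025 = 506·4 + 1, 4 = 4·1).
gcd(1, 280) = 1.
1 divides 5, so integer solutions exist.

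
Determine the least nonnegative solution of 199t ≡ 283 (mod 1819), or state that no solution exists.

gcd(1819, 199) = 1.
1 divides 283, so solutions exist.
By Bézout, 199*(-585) + 1819*(64) = 1.
So 199*(-585) ≡ 1 (mod 1819); multiply by 283: t ≡ -165555 (mod 1819).
Smallest nonnegative: t = -165555 mod 1819 = 1793.

1793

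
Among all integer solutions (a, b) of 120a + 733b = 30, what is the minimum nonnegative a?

550

gcd(733, 120):
  733 = 6*120 + 13
  120 = 9*13 + 3
  13 = 4*3 + 1
  3 = 3*1
so gcd(733, 120) = 1.
1 divides 30, so solutions exist.
Back-substitute for Bézout coefficients:
  1 = 13 - 4*3
  ... = 120*(-226) + 733*(37)
Scale by 30/1 = 30: (a₀, b₀) = (-6780, 1110).
General solution: a = -6780 + 733t, b = 1110 - 120t for integer t.
a ≥ 0: smallest is -6780 mod 733 = 550 (at t = 10), with b = -90.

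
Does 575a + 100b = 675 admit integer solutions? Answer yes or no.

yes

gcd(575, 100) = 25  (575 = 5·100 + 75, 100 = 1·75 + 25, 75 = 3·25).
25 divides 675, so integer solutions exist.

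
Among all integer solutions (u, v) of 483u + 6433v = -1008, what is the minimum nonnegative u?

gcd(6433, 483) = 7  (6433 = 13*483 + 154, 483 = 3*154 + 21, 154 = 7*21 + 7, 21 = 3*7).
7 divides -1008, so solutions exist.
Back-substituting, 483*(-293) + 6433*(22) = 7.
Scale by -1008/7 = -144: (u₀, v₀) = (42192, -3168).
General solution: u = 42192 + 919t, v = -3168 - 69t for integer t.
u ≥ 0: smallest is 42192 mod 919 = 837 (at t = -45), with v = -63.

837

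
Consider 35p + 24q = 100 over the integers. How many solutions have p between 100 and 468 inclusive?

15

gcd(35, 24) = 1  (35 = 1×24 + 11, 24 = 2×11 + 2, 11 = 5×2 + 1, 2 = 2×1).
Back-substituting, 35×(11) + 24×(-16) = 1.
Scale by 100: particular solution (1100, -1600); reduce p mod 24: (20, -25).
General solution: p = 20 + 24t, q = -25 - 35t for integer t.
100 ≤ 20 + 24t ≤ 468 gives t ∈ [4, 18], which is 15 values.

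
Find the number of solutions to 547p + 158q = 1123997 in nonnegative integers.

gcd(547, 158) = 1  (547 = 3*158 + 73, 158 = 2*73 + 12, 73 = 6*12 + 1, 12 = 12*1).
Back-substituting, 547*(13) + 158*(-45) = 1.
Scale by 1123997: one solution is (14611961, -50579865). Reduce p mod 158: (121, 6695).
General: p = 121 + 158t, q = 6695 - 547t.
p ≥ 0 ⇒ t ≥ 0; q ≥ 0 ⇒ t ≤ 12. So t ∈ [0, 12]: 13 solutions.

13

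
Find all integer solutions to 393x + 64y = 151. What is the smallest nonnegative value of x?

gcd(393, 64) = 1.
1 divides 151, so solutions exist.
By Bézout, 393×(-7) + 64×(43) = 1.
Scale by 151/1 = 151: (x₀, y₀) = (-1057, 6493).
General solution: x = -1057 + 64t, y = 6493 - 393t for integer t.
x ≥ 0: smallest is -1057 mod 64 = 31 (at t = 17), with y = -188.

31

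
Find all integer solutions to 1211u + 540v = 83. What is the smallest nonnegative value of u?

gcd(1211, 540):
  1211 = 2×540 + 131
  540 = 4×131 + 16
  131 = 8×16 + 3
  16 = 5×3 + 1
  3 = 3×1
so gcd(1211, 540) = 1.
1 divides 83, so solutions exist.
Back-substitute for Bézout coefficients:
  1 = 16 - 5×3
  ... = 1211×(-169) + 540×(379)
Scale by 83/1 = 83: (u₀, v₀) = (-14027, 31457).
General solution: u = -14027 + 540t, v = 31457 - 1211t for integer t.
u ≥ 0: smallest is -14027 mod 540 = 13 (at t = 26), with v = -29.

13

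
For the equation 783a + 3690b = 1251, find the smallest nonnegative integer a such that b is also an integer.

gcd(3690, 783):
  3690 = 4×783 + 558
  783 = 1×558 + 225
  558 = 2×225 + 108
  225 = 2×108 + 9
  108 = 12×9
so gcd(3690, 783) = 9.
9 divides 1251, so solutions exist.
Back-substitute for Bézout coefficients:
  9 = 225 - 2×108
  ... = 783×(33) + 3690×(-7)
Scale by 1251/9 = 139: (a₀, b₀) = (4587, -973).
General solution: a = 4587 + 410t, b = -973 - 87t for integer t.
a ≥ 0: smallest is 4587 mod 410 = 77 (at t = -11), with b = -16.

77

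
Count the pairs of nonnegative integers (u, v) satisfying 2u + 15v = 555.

gcd(15, 2):
  15 = 7×2 + 1
  2 = 2×1
so gcd(15, 2) = 1.
Back-substitute for Bézout coefficients:
  1 = 15 - 7×2
  ... = 2×(-7) + 15×(1)
Scale by 555: one solution is (-3885, 555). Reduce u mod 15: (0, 37).
General: u = 0 + 15t, v = 37 - 2t.
u ≥ 0 ⇒ t ≥ 0; v ≥ 0 ⇒ t ≤ 18. So t ∈ [0, 18]: 19 solutions.

19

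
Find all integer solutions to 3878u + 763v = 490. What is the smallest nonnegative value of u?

gcd(3878, 763):
  3878 = 5×763 + 63
  763 = 12×63 + 7
  63 = 9×7
so gcd(3878, 763) = 7.
7 divides 490, so solutions exist.
Back-substitute for Bézout coefficients:
  7 = 763 - 12×63
  ... = 3878×(-12) + 763×(61)
Scale by 490/7 = 70: (u₀, v₀) = (-840, 4270).
General solution: u = -840 + 109t, v = 4270 - 554t for integer t.
u ≥ 0: smallest is -840 mod 109 = 32 (at t = 8), with v = -162.

32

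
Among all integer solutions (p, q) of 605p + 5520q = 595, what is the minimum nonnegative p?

gcd(5520, 605) = 5  (5520 = 9·605 + 75, 605 = 8·75 + 5, 75 = 15·5).
5 divides 595, so solutions exist.
Back-substituting, 605·(73) + 5520·(-8) = 5.
Scale by 595/5 = 119: (p₀, q₀) = (8687, -952).
General solution: p = 8687 + 1104t, q = -952 - 121t for integer t.
p ≥ 0: smallest is 8687 mod 1104 = 959 (at t = -7), with q = -105.

959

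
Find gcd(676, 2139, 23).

1

gcd(2139, 676) = 1.
gcd(1, 23) = 1.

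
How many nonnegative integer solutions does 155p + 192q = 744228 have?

gcd(192, 155) = 1.
By Bézout, 155·(83) + 192·(-67) = 1.
One solution: (108, 3789).
General: p = 108 + 192t, q = 3789 - 155t.
p ≥ 0 ⇒ t ≥ 0; q ≥ 0 ⇒ t ≤ 24. So t ∈ [0, 24]: 25 solutions.

25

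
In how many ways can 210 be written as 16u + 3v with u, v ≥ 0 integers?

gcd(16, 3) = 1  (16 = 5×3 + 1, 3 = 3×1).
Back-substituting, 16×(1) + 3×(-5) = 1.
Scale by 210: one solution is (210, -1050). Reduce u mod 3: (0, 70).
General: u = 0 + 3t, v = 70 - 16t.
u ≥ 0 ⇒ t ≥ 0; v ≥ 0 ⇒ t ≤ 4. So t ∈ [0, 4]: 5 solutions.

5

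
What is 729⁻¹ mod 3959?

gcd(3959, 729) = 1.
By Bézout, 729·(-1803) + 3959·(332) = 1.
So 729·-1803 ≡ 1 (mod 3959), and -1803 mod 3959 = 2156.

2156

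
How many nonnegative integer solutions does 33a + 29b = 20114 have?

21

gcd(33, 29) = 1.
By Bézout, 33×(-7) + 29×(8) = 1.
One solution: (26, 664).
General: a = 26 + 29t, b = 664 - 33t.
a ≥ 0 ⇒ t ≥ 0; b ≥ 0 ⇒ t ≤ 20. So t ∈ [0, 20]: 21 solutions.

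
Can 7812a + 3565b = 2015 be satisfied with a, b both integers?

yes

gcd(7812, 3565) = 31  (7812 = 2×3565 + 682, 3565 = 5×682 + 155, 682 = 4×155 + 62, 155 = 2×62 + 31, 62 = 2×31).
31 divides 2015, so integer solutions exist.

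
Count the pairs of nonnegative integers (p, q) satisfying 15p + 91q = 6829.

5

gcd(91, 15):
  91 = 6·15 + 1
  15 = 15·1
so gcd(91, 15) = 1.
Back-substitute for Bézout coefficients:
  1 = 91 - 6·15
  ... = 15·(-6) + 91·(1)
Scale by 6829: one solution is (-40974, 6829). Reduce p mod 91: (67, 64).
General: p = 67 + 91t, q = 64 - 15t.
p ≥ 0 ⇒ t ≥ 0; q ≥ 0 ⇒ t ≤ 4. So t ∈ [0, 4]: 5 solutions.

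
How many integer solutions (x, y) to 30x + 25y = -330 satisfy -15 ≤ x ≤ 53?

gcd(30, 25) = 5  (30 = 1×25 + 5, 25 = 5×5).
Back-substituting, 30×(1) + 25×(-1) = 5.
Scale by -66: particular solution (-66, 66); reduce x mod 5: (4, -18).
General solution: x = 4 + 5t, y = -18 - 6t for integer t.
-15 ≤ 4 + 5t ≤ 53 gives t ∈ [-3, 9], which is 13 values.

13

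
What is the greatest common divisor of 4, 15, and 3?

gcd(15, 4) = 1.
gcd(1, 3) = 1.

1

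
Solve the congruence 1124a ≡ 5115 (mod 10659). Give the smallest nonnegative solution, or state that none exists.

33

gcd(10659, 1124) = 1  (10659 = 9*1124 + 543, 1124 = 2*543 + 38, 543 = 14*38 + 11, 38 = 3*11 + 5, 11 = 2*5 + 1, 5 = 5*1).
1 divides 5115, so solutions exist.
Back-substituting, 1124*(-1963) + 10659*(207) = 1.
So 1124*(-1963) ≡ 1 (mod 10659); multiply by 5115: a ≡ -10040745 (mod 10659).
Smallest nonnegative: a = -10040745 mod 10659 = 33.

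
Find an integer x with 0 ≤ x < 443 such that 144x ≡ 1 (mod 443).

40

gcd(443, 144) = 1.
By Bézout, 144*(40) + 443*(-13) = 1.
So 144*40 ≡ 1 (mod 443), and 40 mod 443 = 40.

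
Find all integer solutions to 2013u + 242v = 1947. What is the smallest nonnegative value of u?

gcd(2013, 242):
  2013 = 8·242 + 77
  242 = 3·77 + 11
  77 = 7·11
so gcd(2013, 242) = 11.
11 divides 1947, so solutions exist.
Back-substitute for Bézout coefficients:
  11 = 242 - 3·77
  ... = 2013·(-3) + 242·(25)
Scale by 1947/11 = 177: (u₀, v₀) = (-531, 4425).
General solution: u = -531 + 22t, v = 4425 - 183t for integer t.
u ≥ 0: smallest is -531 mod 22 = 19 (at t = 25), with v = -150.

19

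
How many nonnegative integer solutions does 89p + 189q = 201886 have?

gcd(189, 89):
  189 = 2·89 + 11
  89 = 8·11 + 1
  11 = 11·1
so gcd(189, 89) = 1.
Back-substitute for Bézout coefficients:
  1 = 89 - 8·11
  ... = 89·(17) + 189·(-8)
Scale by 201886: one solution is (3432062, -1615088). Reduce p mod 189: (11, 1063).
General: p = 11 + 189t, q = 1063 - 89t.
p ≥ 0 ⇒ t ≥ 0; q ≥ 0 ⇒ t ≤ 11. So t ∈ [0, 11]: 12 solutions.

12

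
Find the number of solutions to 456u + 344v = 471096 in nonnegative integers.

24

gcd(456, 344):
  456 = 1·344 + 112
  344 = 3·112 + 8
  112 = 14·8
so gcd(456, 344) = 8.
Back-substitute for Bézout coefficients:
  8 = 344 - 3·112
  ... = 456·(-3) + 344·(4)
Scale by 58887: one solution is (-176661, 235548). Reduce u mod 43: (26, 1335).
General: u = 26 + 43t, v = 1335 - 57t.
u ≥ 0 ⇒ t ≥ 0; v ≥ 0 ⇒ t ≤ 23. So t ∈ [0, 23]: 24 solutions.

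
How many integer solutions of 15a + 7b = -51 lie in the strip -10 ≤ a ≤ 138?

22

gcd(15, 7):
  15 = 2×7 + 1
  7 = 7×1
so gcd(15, 7) = 1.
Back-substitute for Bézout coefficients:
  1 = 15 - 2×7
  ... = 15×(1) + 7×(-2)
Scale by -51: particular solution (-51, 102); reduce a mod 7: (5, -18).
General solution: a = 5 + 7t, b = -18 - 15t for integer t.
-10 ≤ 5 + 7t ≤ 138 gives t ∈ [-2, 19], which is 22 values.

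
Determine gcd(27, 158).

gcd(158, 27) = 1  (158 = 5·27 + 23, 27 = 1·23 + 4, 23 = 5·4 + 3, 4 = 1·3 + 1, 3 = 3·1).

1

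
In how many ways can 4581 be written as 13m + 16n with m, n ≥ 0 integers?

22

gcd(16, 13) = 1  (16 = 1·13 + 3, 13 = 4·3 + 1, 3 = 3·1).
Back-substituting, 13·(5) + 16·(-4) = 1.
Scale by 4581: one solution is (22905, -18324). Reduce m mod 16: (9, 279).
General: m = 9 + 16t, n = 279 - 13t.
m ≥ 0 ⇒ t ≥ 0; n ≥ 0 ⇒ t ≤ 21. So t ∈ [0, 21]: 22 solutions.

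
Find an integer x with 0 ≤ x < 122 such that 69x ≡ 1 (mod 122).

gcd(122, 69) = 1.
By Bézout, 69×(23) + 122×(-13) = 1.
So 69×23 ≡ 1 (mod 122), and 23 mod 122 = 23.

23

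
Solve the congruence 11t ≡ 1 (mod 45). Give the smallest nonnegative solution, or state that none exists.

gcd(45, 11) = 1.
1 divides 1, so solutions exist.
By Bézout, 11×(-4) + 45×(1) = 1.
So 11×(-4) ≡ 1 (mod 45); multiply by 1: t ≡ -4 (mod 45).
Smallest nonnegative: t = -4 mod 45 = 41.

41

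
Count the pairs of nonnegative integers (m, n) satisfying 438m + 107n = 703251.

gcd(438, 107):
  438 = 4×107 + 10
  107 = 10×10 + 7
  10 = 1×7 + 3
  7 = 2×3 + 1
  3 = 3×1
so gcd(438, 107) = 1.
Back-substitute for Bézout coefficients:
  1 = 7 - 2×3
  ... = 438×(-32) + 107×(131)
Scale by 703251: one solution is (-22504032, 92125881). Reduce m mod 107: (101, 6159).
General: m = 101 + 107t, n = 6159 - 438t.
m ≥ 0 ⇒ t ≥ 0; n ≥ 0 ⇒ t ≤ 14. So t ∈ [0, 14]: 15 solutions.

15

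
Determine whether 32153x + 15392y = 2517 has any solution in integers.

gcd(32153, 15392) = 37  (32153 = 2·15392 + 1369, 15392 = 11·1369 + 333, 1369 = 4·333 + 37, 333 = 9·37).
37 does not divide 2517 (remainder 1), so no integer solutions.

no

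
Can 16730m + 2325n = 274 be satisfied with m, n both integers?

gcd(16730, 2325):
  16730 = 7×2325 + 455
  2325 = 5×455 + 50
  455 = 9×50 + 5
  50 = 10×5
so gcd(16730, 2325) = 5.
5 does not divide 274 (remainder 4), so no integer solutions.

no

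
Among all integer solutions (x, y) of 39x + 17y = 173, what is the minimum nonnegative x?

gcd(39, 17):
  39 = 2·17 + 5
  17 = 3·5 + 2
  5 = 2·2 + 1
  2 = 2·1
so gcd(39, 17) = 1.
1 divides 173, so solutions exist.
Back-substitute for Bézout coefficients:
  1 = 5 - 2·2
  ... = 39·(7) + 17·(-16)
Scale by 173/1 = 173: (x₀, y₀) = (1211, -2768).
General solution: x = 1211 + 17t, y = -2768 - 39t for integer t.
x ≥ 0: smallest is 1211 mod 17 = 4 (at t = -71), with y = 1.

4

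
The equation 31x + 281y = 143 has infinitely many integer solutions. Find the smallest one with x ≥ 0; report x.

59

gcd(281, 31):
  281 = 9×31 + 2
  31 = 15×2 + 1
  2 = 2×1
so gcd(281, 31) = 1.
1 divides 143, so solutions exist.
Back-substitute for Bézout coefficients:
  1 = 31 - 15×2
  ... = 31×(136) + 281×(-15)
Scale by 143/1 = 143: (x₀, y₀) = (19448, -2145).
General solution: x = 19448 + 281t, y = -2145 - 31t for integer t.
x ≥ 0: smallest is 19448 mod 281 = 59 (at t = -69), with y = -6.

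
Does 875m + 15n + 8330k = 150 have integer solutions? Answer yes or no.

yes

gcd(875, 15):
  875 = 58·15 + 5
  15 = 3·5
so gcd(875, 15) = 5.
gcd(5, 8330) = 5.
5 divides 150, so integer solutions exist.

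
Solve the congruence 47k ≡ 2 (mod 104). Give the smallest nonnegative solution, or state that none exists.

gcd(104, 47) = 1  (104 = 2*47 + 10, 47 = 4*10 + 7, 10 = 1*7 + 3, 7 = 2*3 + 1, 3 = 3*1).
1 divides 2, so solutions exist.
Back-substituting, 47*(31) + 104*(-14) = 1.
So 47*(31) ≡ 1 (mod 104); multiply by 2: k ≡ 62 (mod 104).
Smallest nonnegative: k = 62 mod 104 = 62.

62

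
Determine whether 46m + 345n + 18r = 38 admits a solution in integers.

yes

gcd(345, 46):
  345 = 7×46 + 23
  46 = 2×23
so gcd(345, 46) = 23.
gcd(23, 18) = 1.
1 divides 38, so integer solutions exist.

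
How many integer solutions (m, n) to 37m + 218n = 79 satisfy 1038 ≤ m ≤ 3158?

10

gcd(218, 37) = 1.
By Bézout, 37×(-53) + 218×(9) = 1.
Particular solution: (173, -29).
General solution: m = 173 + 218t, n = -29 - 37t for integer t.
1038 ≤ 173 + 218t ≤ 3158 gives t ∈ [4, 13], which is 10 values.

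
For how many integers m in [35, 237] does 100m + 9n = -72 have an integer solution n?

23

gcd(100, 9) = 1  (100 = 11×9 + 1, 9 = 9×1).
Back-substituting, 100×(1) + 9×(-11) = 1.
Scale by -72: particular solution (-72, 792); reduce m mod 9: (0, -8).
General solution: m = 0 + 9t, n = -8 - 100t for integer t.
35 ≤ 0 + 9t ≤ 237 gives t ∈ [4, 26], which is 23 values.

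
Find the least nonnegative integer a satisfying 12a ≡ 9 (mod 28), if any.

gcd(28, 12) = 4  (28 = 2·12 + 4, 12 = 3·4).
4 does not divide 9, so the congruence has no solution.

no solution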